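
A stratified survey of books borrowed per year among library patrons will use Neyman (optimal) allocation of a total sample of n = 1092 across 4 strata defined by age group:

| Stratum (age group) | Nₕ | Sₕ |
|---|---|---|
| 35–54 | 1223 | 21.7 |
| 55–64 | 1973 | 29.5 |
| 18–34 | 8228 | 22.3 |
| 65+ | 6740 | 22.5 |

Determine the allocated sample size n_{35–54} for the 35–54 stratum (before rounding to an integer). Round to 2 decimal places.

Neyman allocation: nₕ = n·NₕSₕ / Σⱼ NⱼSⱼ.
Σ NⱼSⱼ = 1223·21.7 + 1973·29.5 + 8228·22.3 + 6740·22.5 = 419877.
n_{35–54} = 1092·1223·21.7 / 419877 = 69.02.

69.02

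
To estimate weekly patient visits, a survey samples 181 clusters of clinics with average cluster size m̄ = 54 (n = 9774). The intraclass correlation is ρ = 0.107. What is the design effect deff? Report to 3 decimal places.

deff = 1 + (54 − 1)·0.107 = 1 + 5.671 = 6.671.

6.671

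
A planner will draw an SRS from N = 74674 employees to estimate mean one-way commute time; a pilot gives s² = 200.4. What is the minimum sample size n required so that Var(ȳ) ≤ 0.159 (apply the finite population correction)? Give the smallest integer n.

1240

Without fpc, n₀ = s²/D = 200.4/0.159 = 1260.3774.
With fpc, (1 − n/N)·s²/n ≤ D requires n ≥ n₀/(1 + n₀/N) = 1260.3774/(1 + 1260.3774/74674) = 1239.4573.
Rounding up, n = 1240.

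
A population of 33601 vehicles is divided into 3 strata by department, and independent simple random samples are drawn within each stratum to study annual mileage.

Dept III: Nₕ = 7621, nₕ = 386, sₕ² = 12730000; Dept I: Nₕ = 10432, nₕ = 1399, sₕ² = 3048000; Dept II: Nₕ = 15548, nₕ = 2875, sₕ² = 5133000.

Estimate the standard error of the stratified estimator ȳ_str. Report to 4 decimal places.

45.8697

Var(ȳ_str) = Σₕ Wₕ²(1 − fₕ)sₕ²/nₕ with Wₕ = Nₕ/N, N = 33601.
Dept III: Wₕ = 0.22680873; term = 0.22680873²·(1 − 0.05064952)·12730000/386 = 1610.5981.
Dept I: Wₕ = 0.31046695; term = 0.31046695²·(1 − 0.13410660)·3048000/1399 = 181.84126.
Dept II: Wₕ = 0.46272432; term = 0.46272432²·(1 − 0.18491124)·5133000/2875 = 311.58962.
Sum = 2104.029.
SE = √(2104.029) = 45.8697.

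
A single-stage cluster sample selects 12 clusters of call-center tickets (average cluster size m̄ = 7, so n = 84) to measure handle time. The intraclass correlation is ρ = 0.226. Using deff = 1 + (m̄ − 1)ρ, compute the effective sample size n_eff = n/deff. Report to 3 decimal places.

35.654

deff = 1 + (7 − 1)·0.226 = 1 + 1.356 = 2.356.
n_eff = 84 / 2.356 = 35.654.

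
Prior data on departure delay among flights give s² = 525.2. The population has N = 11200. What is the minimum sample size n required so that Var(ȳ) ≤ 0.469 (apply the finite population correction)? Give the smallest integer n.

Without fpc, n₀ = s²/D = 525.2/0.469 = 1119.8294.
With fpc, (1 − n/N)·s²/n ≤ D requires n ≥ n₀/(1 + n₀/N) = 1119.8294/(1 + 1119.8294/11200) = 1018.0408.
Rounding up, n = 1019.

1019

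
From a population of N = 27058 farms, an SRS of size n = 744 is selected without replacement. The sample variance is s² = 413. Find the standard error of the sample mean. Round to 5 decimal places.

0.73474

Under SRS without replacement, Var(ȳ) = (1 − f)·s²/n with f = n/N = 744/27058 = 0.02749649.
Var(ȳ) = (1 − 0.02749649)·413/744 = 0.97250351·0.55510753 = 0.53984402.
SE(ȳ) = √(0.53984402) = 0.73474.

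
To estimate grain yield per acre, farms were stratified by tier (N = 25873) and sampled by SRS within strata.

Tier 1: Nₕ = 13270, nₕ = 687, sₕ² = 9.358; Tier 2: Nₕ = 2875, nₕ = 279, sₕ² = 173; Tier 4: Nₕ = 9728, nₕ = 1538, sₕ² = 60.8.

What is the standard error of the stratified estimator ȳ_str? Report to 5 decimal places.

Var(ȳ_str) = Σₕ Wₕ²(1 − fₕ)sₕ²/nₕ with Wₕ = Nₕ/N, N = 25873.
Tier 1: Wₕ = 0.51288989; term = 0.51288989²·(1 − 0.05177091)·9.358/687 = 0.003397722.
Tier 2: Wₕ = 0.11111970; term = 0.11111970²·(1 − 0.09704348)·173/279 = 0.0069133869.
Tier 4: Wₕ = 0.37599041; term = 0.37599041²·(1 − 0.15810033)·60.8/1538 = 0.0047050163.
Sum = 0.015016125.
SE = √(0.015016125) = 0.12254.

0.12254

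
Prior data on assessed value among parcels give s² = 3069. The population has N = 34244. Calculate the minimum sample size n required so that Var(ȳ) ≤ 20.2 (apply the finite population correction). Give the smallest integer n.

Without fpc, n₀ = s²/D = 3069/20.2 = 151.9307.
With fpc, (1 − n/N)·s²/n ≤ D requires n ≥ n₀/(1 + n₀/N) = 151.9307/(1 + 151.9307/34244) = 151.2596.
Rounding up, n = 152.

152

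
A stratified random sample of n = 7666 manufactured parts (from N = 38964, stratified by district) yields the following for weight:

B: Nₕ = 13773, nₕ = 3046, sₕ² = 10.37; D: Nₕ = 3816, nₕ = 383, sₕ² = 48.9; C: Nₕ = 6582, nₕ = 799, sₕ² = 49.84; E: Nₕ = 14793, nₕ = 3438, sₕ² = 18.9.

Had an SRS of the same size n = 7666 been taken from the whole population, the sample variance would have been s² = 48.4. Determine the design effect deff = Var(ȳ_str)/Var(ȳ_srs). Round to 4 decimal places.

Var(ȳ_str) = Σ Wₕ²(1−fₕ)sₕ²/nₕ with Wₕ = Nₕ/38964:
  B: (13773/38964)²·(1−3046/13773)·10.37/3046 = 3.3130548 × 10^-4
  D: (3816/38964)²·(1−383/3816)·48.9/383 = 0.0011017047
  C: (6582/38964)²·(1−799/6582)·49.84/799 = 0.0015639226
  E: (14793/38964)²·(1−3438/14793)·18.9/3438 = 6.0823619 × 10^-4
  → Var(ȳ_str) = 0.003605169.
Var(ȳ_srs) = (1 − 7666/38964)·48.4/7666 = 0.0050714202.
deff = 0.003605169 / 0.0050714202 = 0.7109.

0.7109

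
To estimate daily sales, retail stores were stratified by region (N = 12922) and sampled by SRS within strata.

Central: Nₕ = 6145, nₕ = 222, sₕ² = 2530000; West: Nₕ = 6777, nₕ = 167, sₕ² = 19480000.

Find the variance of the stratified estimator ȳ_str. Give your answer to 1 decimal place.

Var(ȳ_str) = Σₕ Wₕ²(1 − fₕ)sₕ²/nₕ with Wₕ = Nₕ/N, N = 12922.
Central: Wₕ = 0.47554558; term = 0.47554558²·(1 − 0.03612693)·2530000/222 = 2484.115.
West: Wₕ = 0.52445442; term = 0.52445442²·(1 − 0.02464217)·19480000/167 = 31293.342.
Sum = 33777.457.

33777.5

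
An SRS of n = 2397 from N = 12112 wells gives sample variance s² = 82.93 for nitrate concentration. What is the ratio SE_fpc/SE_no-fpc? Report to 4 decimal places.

f = n/N = 2397/12112 = 0.19790291.
SE_no-fpc = √(s²/n) = 0.1860038; SE_fpc = √((1−f)s²/n) = 0.16658477.
Ratio = √(1−f) = 0.89559873.

0.8956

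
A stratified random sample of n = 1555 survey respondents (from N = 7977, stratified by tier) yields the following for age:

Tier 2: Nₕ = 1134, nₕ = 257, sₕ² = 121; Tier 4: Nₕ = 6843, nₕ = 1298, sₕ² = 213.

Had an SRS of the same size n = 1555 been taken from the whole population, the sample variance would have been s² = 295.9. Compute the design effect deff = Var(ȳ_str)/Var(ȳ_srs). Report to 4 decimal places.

0.6868

Var(ȳ_str) = Σ Wₕ²(1−fₕ)sₕ²/nₕ with Wₕ = Nₕ/7977:
  Tier 2: (1134/7977)²·(1−257/1134)·121/257 = 0.0073584393
  Tier 4: (6843/7977)²·(1−1298/6843)·213/1298 = 0.097852926
  → Var(ȳ_str) = 0.10521137.
Var(ȳ_srs) = (1 − 1555/7977)·295.9/1555 = 0.15319524.
deff = 0.10521137 / 0.15319524 = 0.6868.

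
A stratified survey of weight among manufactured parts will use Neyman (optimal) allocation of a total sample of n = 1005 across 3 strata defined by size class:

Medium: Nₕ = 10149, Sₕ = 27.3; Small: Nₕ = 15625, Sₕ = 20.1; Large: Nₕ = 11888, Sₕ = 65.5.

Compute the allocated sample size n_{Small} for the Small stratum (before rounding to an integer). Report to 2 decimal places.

Neyman allocation: nₕ = n·NₕSₕ / Σⱼ NⱼSⱼ.
Σ NⱼSⱼ = 10149·27.3 + 15625·20.1 + 11888·65.5 = 1.3697942 × 10^6.
n_{Small} = 1005·15625·20.1 / (1.3697942 × 10^6) = 230.42.

230.42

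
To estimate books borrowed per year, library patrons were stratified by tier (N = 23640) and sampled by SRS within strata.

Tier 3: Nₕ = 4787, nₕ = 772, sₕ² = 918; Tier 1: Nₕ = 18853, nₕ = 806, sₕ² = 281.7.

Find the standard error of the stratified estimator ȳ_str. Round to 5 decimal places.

0.50367

Var(ȳ_str) = Σₕ Wₕ²(1 − fₕ)sₕ²/nₕ with Wₕ = Nₕ/N, N = 23640.
Tier 3: Wₕ = 0.20249577; term = 0.20249577²·(1 − 0.16127011)·918/772 = 0.040895866.
Tier 1: Wₕ = 0.79750423; term = 0.79750423²·(1 − 0.04275182)·281.7/806 = 0.21278566.
Sum = 0.25368153.
SE = √(0.25368153) = 0.50367.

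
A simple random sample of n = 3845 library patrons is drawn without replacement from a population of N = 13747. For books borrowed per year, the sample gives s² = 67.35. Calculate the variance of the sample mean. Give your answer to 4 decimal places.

Under SRS without replacement, Var(ȳ) = (1 − f)·s²/n with f = n/N = 3845/13747 = 0.27969739.
Var(ȳ) = (1 − 0.27969739)·67.35/3845 = 0.72030261·0.017516255 = 0.012617004.

0.0126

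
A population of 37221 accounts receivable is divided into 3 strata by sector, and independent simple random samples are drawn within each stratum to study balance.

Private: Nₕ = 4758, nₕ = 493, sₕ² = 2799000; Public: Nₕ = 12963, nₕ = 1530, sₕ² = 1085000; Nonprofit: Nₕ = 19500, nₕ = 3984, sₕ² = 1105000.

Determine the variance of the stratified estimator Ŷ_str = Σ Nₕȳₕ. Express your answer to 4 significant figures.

3.042 × 10^11

Var(Ŷ_str) = Σₕ Nₕ²(1 − fₕ)sₕ²/nₕ.
Private: 4758²·(1 − 493/4758)·2799000/493 = 1.1521246 × 10^11.
Public: 12963²·(1 − 1530/12963)·1085000/1530 = 1.0510032 × 10^11.
Nonprofit: 19500²·(1 − 3984/19500)·1105000/3984 = 8.3918426 × 10^10.
Sum = 3.0423121 × 10^11.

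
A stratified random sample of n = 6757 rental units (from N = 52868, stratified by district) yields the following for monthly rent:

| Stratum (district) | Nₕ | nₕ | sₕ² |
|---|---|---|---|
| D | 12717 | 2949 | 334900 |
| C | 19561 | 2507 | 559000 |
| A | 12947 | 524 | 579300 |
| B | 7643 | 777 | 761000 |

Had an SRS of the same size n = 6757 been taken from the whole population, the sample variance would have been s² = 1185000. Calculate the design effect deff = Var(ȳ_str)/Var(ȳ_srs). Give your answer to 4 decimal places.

Var(ȳ_str) = Σ Wₕ²(1−fₕ)sₕ²/nₕ with Wₕ = Nₕ/52868:
  D: (12717/52868)²·(1−2949/12717)·334900/2949 = 5.0471352
  C: (19561/52868)²·(1−2507/19561)·559000/2507 = 26.612705
  A: (12947/52868)²·(1−524/12947)·579300/524 = 63.618308
  B: (7643/52868)²·(1−777/7643)·761000/777 = 18.388467
  → Var(ȳ_str) = 113.66662.
Var(ȳ_srs) = (1 − 6757/52868)·1185000/6757 = 152.95937.
deff = 113.66662 / 152.95937 = 0.7431.

0.7431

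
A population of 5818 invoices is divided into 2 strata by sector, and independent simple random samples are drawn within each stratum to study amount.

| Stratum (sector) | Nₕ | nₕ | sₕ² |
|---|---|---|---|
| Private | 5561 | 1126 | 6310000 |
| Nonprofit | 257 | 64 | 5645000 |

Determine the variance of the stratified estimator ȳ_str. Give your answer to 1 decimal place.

4212.3

Var(ȳ_str) = Σₕ Wₕ²(1 − fₕ)sₕ²/nₕ with Wₕ = Nₕ/N, N = 5818.
Private: Wₕ = 0.95582674; term = 0.95582674²·(1 − 0.20248157)·6310000/1126 = 4083.1004.
Nonprofit: Wₕ = 0.04417326; term = 0.04417326²·(1 − 0.24902724)·5645000/64 = 129.24893.
Sum = 4212.3493.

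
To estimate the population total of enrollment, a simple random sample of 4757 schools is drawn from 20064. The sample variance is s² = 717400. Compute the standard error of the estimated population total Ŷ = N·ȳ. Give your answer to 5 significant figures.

215210

Var(Ŷ) = N²·Var(ȳ) = N²·(1 − n/N)·s²/n.
f = 4757/20064 = 0.23709131; Var(ȳ) = 0.76290869·717400/4757 = 115.05375.
Var(Ŷ) = 20064² · 115.05375 = 4.6316509 × 10^10.
SE(Ŷ) = √(4.6316509 × 10^10) = 215210.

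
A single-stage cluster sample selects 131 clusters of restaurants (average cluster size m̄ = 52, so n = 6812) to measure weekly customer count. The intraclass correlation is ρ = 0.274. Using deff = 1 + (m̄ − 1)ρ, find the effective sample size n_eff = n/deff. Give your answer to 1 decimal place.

454.9

deff = 1 + (52 − 1)·0.274 = 1 + 13.974 = 14.974.
n_eff = 6812 / 14.974 = 454.9.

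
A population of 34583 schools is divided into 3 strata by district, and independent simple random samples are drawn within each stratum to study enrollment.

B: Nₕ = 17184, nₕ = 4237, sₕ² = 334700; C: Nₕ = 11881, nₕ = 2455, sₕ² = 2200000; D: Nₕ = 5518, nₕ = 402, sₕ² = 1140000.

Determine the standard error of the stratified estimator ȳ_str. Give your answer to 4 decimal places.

Var(ȳ_str) = Σₕ Wₕ²(1 − fₕ)sₕ²/nₕ with Wₕ = Nₕ/N, N = 34583.
B: Wₕ = 0.49689154; term = 0.49689154²·(1 − 0.24656657)·334700/4237 = 14.694856.
C: Wₕ = 0.34355030; term = 0.34355030²·(1 − 0.20663244)·2200000/2455 = 83.912428.
D: Wₕ = 0.15955816; term = 0.15955816²·(1 − 0.07285248)·1140000/402 = 66.936916.
Sum = 165.5442.
SE = √(165.5442) = 12.8664.

12.8664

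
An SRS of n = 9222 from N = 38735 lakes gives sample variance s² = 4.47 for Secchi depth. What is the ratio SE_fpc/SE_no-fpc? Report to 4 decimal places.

0.8729

f = n/N = 9222/38735 = 0.23807926.
SE_no-fpc = √(s²/n) = 0.022016141; SE_fpc = √((1−f)s²/n) = 0.019217465.
Ratio = √(1−f) = 0.87288072.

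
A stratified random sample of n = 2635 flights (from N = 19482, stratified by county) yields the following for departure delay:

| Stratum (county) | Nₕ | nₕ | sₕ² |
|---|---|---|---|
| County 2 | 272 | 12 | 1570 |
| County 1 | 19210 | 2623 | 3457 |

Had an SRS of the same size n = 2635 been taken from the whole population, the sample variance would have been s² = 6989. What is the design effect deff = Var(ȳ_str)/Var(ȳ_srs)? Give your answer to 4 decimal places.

0.4930

Var(ȳ_str) = Σ Wₕ²(1−fₕ)sₕ²/nₕ with Wₕ = Nₕ/19482:
  County 2: (272/19482)²·(1−12/272)·1570/12 = 0.024377748
  County 1: (19210/19482)²·(1−2623/19210)·3457/2623 = 1.1064434
  → Var(ȳ_str) = 1.1308211.
Var(ȳ_srs) = (1 − 2635/19482)·6989/2635 = 2.2936305.
deff = 1.1308211 / 2.2936305 = 0.4930.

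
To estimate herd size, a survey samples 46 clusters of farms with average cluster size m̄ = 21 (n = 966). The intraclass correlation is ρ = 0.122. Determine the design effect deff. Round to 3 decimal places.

3.440

deff = 1 + (21 − 1)·0.122 = 1 + 2.44 = 3.44.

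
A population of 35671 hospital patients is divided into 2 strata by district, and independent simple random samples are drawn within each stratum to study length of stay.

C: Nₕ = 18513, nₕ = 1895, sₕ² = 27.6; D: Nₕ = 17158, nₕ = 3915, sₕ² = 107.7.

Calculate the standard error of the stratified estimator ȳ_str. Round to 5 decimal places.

0.09184

Var(ȳ_str) = Σₕ Wₕ²(1 − fₕ)sₕ²/nₕ with Wₕ = Nₕ/N, N = 35671.
C: Wₕ = 0.51899302; term = 0.51899302²·(1 − 0.10236050)·27.6/1895 = 0.003521477.
D: Wₕ = 0.48100698; term = 0.48100698²·(1 − 0.22817345)·107.7/3915 = 0.0049125435.
Sum = 0.0084340205.
SE = √(0.0084340205) = 0.09184.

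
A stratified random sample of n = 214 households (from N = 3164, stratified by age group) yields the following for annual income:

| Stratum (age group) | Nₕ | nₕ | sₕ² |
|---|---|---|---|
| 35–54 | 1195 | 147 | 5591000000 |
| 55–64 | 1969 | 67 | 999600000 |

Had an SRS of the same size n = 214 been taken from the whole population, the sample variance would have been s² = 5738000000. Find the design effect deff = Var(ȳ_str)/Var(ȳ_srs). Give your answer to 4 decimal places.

0.4136

Var(ȳ_str) = Σ Wₕ²(1−fₕ)sₕ²/nₕ with Wₕ = Nₕ/3164:
  35–54: (1195/3164)²·(1−147/1195)·5591000000/147 = 4.7580434 × 10^6
  55–64: (1969/3164)²·(1−67/1969)·999600000/67 = 5.5812917 × 10^6
  → Var(ȳ_str) = 1.0339335 × 10^7.
Var(ȳ_srs) = (1 − 214/3164)·5738000000/214 = 2.4999557 × 10^7.
deff = (1.0339335 × 10^7) / (2.4999557 × 10^7) = 0.4136.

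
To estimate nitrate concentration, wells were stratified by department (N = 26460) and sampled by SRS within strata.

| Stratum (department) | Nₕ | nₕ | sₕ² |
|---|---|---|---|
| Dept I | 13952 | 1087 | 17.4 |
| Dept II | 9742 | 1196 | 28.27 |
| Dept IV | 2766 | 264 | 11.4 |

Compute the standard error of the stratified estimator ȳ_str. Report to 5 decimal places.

Var(ȳ_str) = Σₕ Wₕ²(1 − fₕ)sₕ²/nₕ with Wₕ = Nₕ/N, N = 26460.
Dept I: Wₕ = 0.52728647; term = 0.52728647²·(1 − 0.07790998)·17.4/1087 = 0.0041038009.
Dept II: Wₕ = 0.36817838; term = 0.36817838²·(1 − 0.12276740)·28.27/1196 = 0.0028107742.
Dept IV: Wₕ = 0.10453515; term = 0.10453515²·(1 − 0.09544469)·11.4/264 = 4.2683569 × 10^-4.
Sum = 0.0073414108.
SE = √(0.0073414108) = 0.08568.

0.08568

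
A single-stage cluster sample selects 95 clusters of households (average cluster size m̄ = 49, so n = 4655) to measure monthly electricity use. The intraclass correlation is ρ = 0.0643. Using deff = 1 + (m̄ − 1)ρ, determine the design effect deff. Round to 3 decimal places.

4.086

deff = 1 + (49 − 1)·0.0643 = 1 + 3.0864 = 4.0864.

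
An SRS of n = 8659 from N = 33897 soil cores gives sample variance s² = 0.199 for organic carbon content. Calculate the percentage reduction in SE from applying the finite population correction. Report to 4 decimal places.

f = n/N = 8659/33897 = 0.25545033.
SE_no-fpc = √(s²/n) = 0.0047939408; SE_fpc = √((1−f)s²/n) = 0.0041365617.
Ratio = √(1−f) = 0.86287291. Reduction = 100·(1 − 0.86287291) = 13.7127%.

13.7127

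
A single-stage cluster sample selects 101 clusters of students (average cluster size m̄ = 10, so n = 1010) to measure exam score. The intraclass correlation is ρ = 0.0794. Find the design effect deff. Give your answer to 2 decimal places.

deff = 1 + (10 − 1)·0.0794 = 1 + 0.7146 = 1.7146.

1.71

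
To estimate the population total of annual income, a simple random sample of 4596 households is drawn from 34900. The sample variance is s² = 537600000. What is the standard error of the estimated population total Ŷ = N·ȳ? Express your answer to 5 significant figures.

1.1122 × 10^7

Var(Ŷ) = N²·Var(ȳ) = N²·(1 − n/N)·s²/n.
f = 4596/34900 = 0.13169054; Var(ȳ) = 0.86830946·537600000/4596 = 101567.27.
Var(Ŷ) = 34900² · 101567.27 = 1.2370995 × 10^14.
SE(Ŷ) = √(1.2370995 × 10^14) = 1.1122 × 10^7.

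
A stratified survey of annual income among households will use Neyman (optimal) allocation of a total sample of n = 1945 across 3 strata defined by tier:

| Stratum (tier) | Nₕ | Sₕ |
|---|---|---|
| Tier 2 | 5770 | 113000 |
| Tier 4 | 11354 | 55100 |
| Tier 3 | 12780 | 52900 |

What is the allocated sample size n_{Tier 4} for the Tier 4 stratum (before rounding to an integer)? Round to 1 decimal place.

Neyman allocation: nₕ = n·NₕSₕ / Σⱼ NⱼSⱼ.
Σ NⱼSⱼ = 5770·113000 + 11354·55100 + 12780·52900 = 1.9536774 × 10^9.
n_{Tier 4} = 1945·11354·55100 / (1.9536774 × 10^9) = 622.8.

622.8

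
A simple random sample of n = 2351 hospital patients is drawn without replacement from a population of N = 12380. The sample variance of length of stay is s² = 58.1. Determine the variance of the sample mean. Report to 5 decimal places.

0.02002

Under SRS without replacement, Var(ȳ) = (1 − f)·s²/n with f = n/N = 2351/12380 = 0.18990307.
Var(ȳ) = (1 − 0.18990307)·58.1/2351 = 0.81009693·0.024712888 = 0.020019835.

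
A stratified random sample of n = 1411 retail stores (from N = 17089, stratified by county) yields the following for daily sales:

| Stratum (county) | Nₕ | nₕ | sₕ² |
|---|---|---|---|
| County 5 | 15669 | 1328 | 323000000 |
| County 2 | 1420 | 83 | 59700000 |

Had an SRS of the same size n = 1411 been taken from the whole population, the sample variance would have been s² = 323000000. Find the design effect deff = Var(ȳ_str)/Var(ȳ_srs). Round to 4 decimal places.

Var(ȳ_str) = Σ Wₕ²(1−fₕ)sₕ²/nₕ with Wₕ = Nₕ/17089:
  County 5: (15669/17089)²·(1−1328/15669)·323000000/1328 = 187150.88
  County 2: (1420/17089)²·(1−83/1420)·59700000/83 = 4676.0882
  → Var(ȳ_str) = 191826.97.
Var(ȳ_srs) = (1 − 1411/17089)·323000000/1411 = 210014.62.
deff = 191826.97 / 210014.62 = 0.9134.

0.9134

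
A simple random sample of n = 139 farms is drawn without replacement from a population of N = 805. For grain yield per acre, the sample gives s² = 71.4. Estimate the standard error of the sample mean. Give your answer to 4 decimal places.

Under SRS without replacement, Var(ȳ) = (1 − f)·s²/n with f = n/N = 139/805 = 0.17267081.
Var(ȳ) = (1 − 0.17267081)·71.4/139 = 0.82732919·0.51366906 = 0.42497341.
SE(ȳ) = √(0.42497341) = 0.6519.

0.6519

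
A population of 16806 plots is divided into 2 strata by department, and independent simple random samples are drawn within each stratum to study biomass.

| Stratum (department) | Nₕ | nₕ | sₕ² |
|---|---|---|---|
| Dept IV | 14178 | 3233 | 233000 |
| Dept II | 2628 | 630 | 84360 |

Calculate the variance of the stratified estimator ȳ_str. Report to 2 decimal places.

42.09

Var(ȳ_str) = Σₕ Wₕ²(1 − fₕ)sₕ²/nₕ with Wₕ = Nₕ/N, N = 16806.
Dept IV: Wₕ = 0.84362728; term = 0.84362728²·(1 − 0.22802934)·233000/3233 = 39.596084.
Dept II: Wₕ = 0.15637272; term = 0.15637272²·(1 − 0.23972603)·84360/630 = 2.4893625.
Sum = 42.085447.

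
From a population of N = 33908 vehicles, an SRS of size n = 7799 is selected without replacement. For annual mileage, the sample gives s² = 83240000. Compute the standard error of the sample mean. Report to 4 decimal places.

Under SRS without replacement, Var(ȳ) = (1 − f)·s²/n with f = n/N = 7799/33908 = 0.23000472.
Var(ȳ) = (1 − 0.23000472)·83240000/7799 = 0.76999528·10673.163 = 8218.2853.
SE(ȳ) = √(8218.2853) = 90.6548.

90.6548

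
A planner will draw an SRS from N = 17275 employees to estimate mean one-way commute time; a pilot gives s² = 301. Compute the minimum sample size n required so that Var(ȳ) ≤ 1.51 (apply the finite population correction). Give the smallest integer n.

198

Without fpc, n₀ = s²/D = 301/1.51 = 199.3377.
With fpc, (1 − n/N)·s²/n ≤ D requires n ≥ n₀/(1 + n₀/N) = 199.3377/(1 + 199.3377/17275) = 197.0638.
Rounding up, n = 198.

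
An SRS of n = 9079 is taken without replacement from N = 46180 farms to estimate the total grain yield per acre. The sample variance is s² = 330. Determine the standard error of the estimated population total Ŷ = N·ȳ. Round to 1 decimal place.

7891.5

Var(Ŷ) = N²·Var(ȳ) = N²·(1 − n/N)·s²/n.
f = 9079/46180 = 0.19660026; Var(ȳ) = 0.80339974·330/9079 = 0.029201665.
Var(Ŷ) = 46180² · 0.029201665 = 6.2275249 × 10^7.
SE(Ŷ) = √(6.2275249 × 10^7) = 7891.5.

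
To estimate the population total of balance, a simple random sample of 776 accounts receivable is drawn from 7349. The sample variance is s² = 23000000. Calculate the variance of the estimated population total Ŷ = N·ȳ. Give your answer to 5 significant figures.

1.4317 × 10^12

Var(Ŷ) = N²·Var(ȳ) = N²·(1 − n/N)·s²/n.
f = 776/7349 = 0.10559260; Var(ȳ) = 0.89440740·23000000/776 = 26509.498.
Var(Ŷ) = 7349² · 26509.498 = 1.4317197 × 10^12.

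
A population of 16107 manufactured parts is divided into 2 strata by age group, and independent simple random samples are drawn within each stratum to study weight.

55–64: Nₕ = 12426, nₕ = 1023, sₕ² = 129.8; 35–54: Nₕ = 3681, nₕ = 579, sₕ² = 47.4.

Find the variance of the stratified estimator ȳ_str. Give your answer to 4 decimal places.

Var(ȳ_str) = Σₕ Wₕ²(1 − fₕ)sₕ²/nₕ with Wₕ = Nₕ/N, N = 16107.
55–64: Wₕ = 0.77146582; term = 0.77146582²·(1 − 0.08232738)·129.8/1023 = 0.069297923.
35–54: Wₕ = 0.22853418; term = 0.22853418²·(1 − 0.15729421)·47.4/579 = 0.0036031146.
Sum = 0.072901038.

0.0729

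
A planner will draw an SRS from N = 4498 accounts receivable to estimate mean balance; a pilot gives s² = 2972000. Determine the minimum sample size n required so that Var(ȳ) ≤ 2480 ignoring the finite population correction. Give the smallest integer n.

1199

Without fpc, n₀ = s²/D = 2972000/2480 = 1198.3871.
Rounding up, n = 1199.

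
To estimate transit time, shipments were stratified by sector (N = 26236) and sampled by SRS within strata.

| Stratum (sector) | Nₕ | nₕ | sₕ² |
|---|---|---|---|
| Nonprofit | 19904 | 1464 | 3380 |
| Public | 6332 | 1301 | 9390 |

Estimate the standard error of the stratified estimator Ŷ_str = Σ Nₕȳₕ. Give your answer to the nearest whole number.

Var(Ŷ_str) = Σₕ Nₕ²(1 − fₕ)sₕ²/nₕ.
Nonprofit: 19904²·(1 − 1464/19904)·3380/1464 = 8.4737745 × 10^8.
Public: 6332²·(1 − 1301/6332)·9390/1301 = 2.2992358 × 10^8.
Sum = 1.077301 × 10^9.
SE = √(1.077301 × 10^9) = 32822.

32822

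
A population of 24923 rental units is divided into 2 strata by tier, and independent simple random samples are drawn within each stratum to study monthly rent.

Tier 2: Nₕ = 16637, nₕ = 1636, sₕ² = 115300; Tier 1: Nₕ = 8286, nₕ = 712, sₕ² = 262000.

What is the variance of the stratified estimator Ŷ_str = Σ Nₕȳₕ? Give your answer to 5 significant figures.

4.0683 × 10^10

Var(Ŷ_str) = Σₕ Nₕ²(1 − fₕ)sₕ²/nₕ.
Tier 2: 16637²·(1 − 1636/16637)·115300/1636 = 1.7589004 × 10^10.
Tier 1: 8286²·(1 − 712/8286)·262000/712 = 2.3093594 × 10^10.
Sum = 4.0682598 × 10^10.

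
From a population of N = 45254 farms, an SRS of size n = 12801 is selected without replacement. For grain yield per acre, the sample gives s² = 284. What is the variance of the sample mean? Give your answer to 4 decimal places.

Under SRS without replacement, Var(ȳ) = (1 − f)·s²/n with f = n/N = 12801/45254 = 0.28287002.
Var(ȳ) = (1 − 0.28287002)·284/12801 = 0.71712998·0.022185767 = 0.015910078.

0.0159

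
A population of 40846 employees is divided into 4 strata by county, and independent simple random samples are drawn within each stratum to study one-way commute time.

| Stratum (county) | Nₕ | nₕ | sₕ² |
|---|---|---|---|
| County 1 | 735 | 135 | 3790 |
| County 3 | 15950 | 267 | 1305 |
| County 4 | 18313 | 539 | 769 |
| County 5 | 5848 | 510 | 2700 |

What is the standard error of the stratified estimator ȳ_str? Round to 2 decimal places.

Var(ȳ_str) = Σₕ Wₕ²(1 − fₕ)sₕ²/nₕ with Wₕ = Nₕ/N, N = 40846.
County 1: Wₕ = 0.01799442; term = 0.01799442²·(1 − 0.18367347)·3790/135 = 0.0074207015.
County 3: Wₕ = 0.39049111; term = 0.39049111²·(1 − 0.01673981)·1305/267 = 0.73280768.
County 4: Wₕ = 0.44834255; term = 0.44834255²·(1 − 0.02943264)·769/539 = 0.27834484.
County 5: Wₕ = 0.14317191; term = 0.14317191²·(1 − 0.08720930)·2700/510 = 0.099055924.
Sum = 1.1176291.
SE = √(1.1176291) = 1.06.

1.06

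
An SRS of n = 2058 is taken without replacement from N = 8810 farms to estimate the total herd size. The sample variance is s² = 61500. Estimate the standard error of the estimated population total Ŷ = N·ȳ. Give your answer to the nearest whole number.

42162

Var(Ŷ) = N²·Var(ȳ) = N²·(1 − n/N)·s²/n.
f = 2058/8810 = 0.23359818; Var(ȳ) = 0.76640182·61500/2058 = 22.902678.
Var(Ŷ) = 8810² · 22.902678 = 1.7776165 × 10^9.
SE(Ŷ) = √(1.7776165 × 10^9) = 42162.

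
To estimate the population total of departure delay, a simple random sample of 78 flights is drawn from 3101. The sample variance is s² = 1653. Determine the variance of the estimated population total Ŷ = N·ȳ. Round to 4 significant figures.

1.987 × 10^8

Var(Ŷ) = N²·Var(ȳ) = N²·(1 − n/N)·s²/n.
f = 78/3101 = 0.02515318; Var(ȳ) = 0.97484682·1653/78 = 20.659254.
Var(Ŷ) = 3101² · 20.659254 = 1.9866354 × 10^8.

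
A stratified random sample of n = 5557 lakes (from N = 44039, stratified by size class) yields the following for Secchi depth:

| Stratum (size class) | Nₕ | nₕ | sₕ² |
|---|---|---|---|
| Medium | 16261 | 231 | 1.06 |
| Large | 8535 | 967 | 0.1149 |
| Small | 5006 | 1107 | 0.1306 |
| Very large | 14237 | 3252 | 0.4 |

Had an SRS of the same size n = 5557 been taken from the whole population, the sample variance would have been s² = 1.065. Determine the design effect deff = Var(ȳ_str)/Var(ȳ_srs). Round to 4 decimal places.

Var(ȳ_str) = Σ Wₕ²(1−fₕ)sₕ²/nₕ with Wₕ = Nₕ/44039:
  Medium: (16261/44039)²·(1−231/16261)·1.06/231 = 6.1673665 × 10^-4
  Large: (8535/44039)²·(1−967/8535)·0.1149/967 = 3.9573395 × 10^-6
  Small: (5006/44039)²·(1−1107/5006)·0.1306/1107 = 1.1873117 × 10^-6
  Very large: (14237/44039)²·(1−3252/14237)·0.4/3252 = 9.9186623 × 10^-6
  → Var(ȳ_str) = 6.3179996 × 10^-4.
Var(ȳ_srs) = (1 − 5557/44039)·1.065/5557 = 1.6746706 × 10^-4.
deff = (6.3179996 × 10^-4) / (1.6746706 × 10^-4) = 3.7727.

3.7727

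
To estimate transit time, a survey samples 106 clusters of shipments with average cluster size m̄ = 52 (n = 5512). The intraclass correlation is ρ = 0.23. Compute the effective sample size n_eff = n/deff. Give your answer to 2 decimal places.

deff = 1 + (52 − 1)·0.23 = 1 + 11.73 = 12.73.
n_eff = 5512 / 12.73 = 432.99.

432.99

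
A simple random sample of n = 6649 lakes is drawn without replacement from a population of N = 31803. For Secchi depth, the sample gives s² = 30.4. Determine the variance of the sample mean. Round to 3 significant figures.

0.00362

Under SRS without replacement, Var(ȳ) = (1 − f)·s²/n with f = n/N = 6649/31803 = 0.20906833.
Var(ȳ) = (1 − 0.20906833)·30.4/6649 = 0.79093167·0.0045721161 = 0.0036162314.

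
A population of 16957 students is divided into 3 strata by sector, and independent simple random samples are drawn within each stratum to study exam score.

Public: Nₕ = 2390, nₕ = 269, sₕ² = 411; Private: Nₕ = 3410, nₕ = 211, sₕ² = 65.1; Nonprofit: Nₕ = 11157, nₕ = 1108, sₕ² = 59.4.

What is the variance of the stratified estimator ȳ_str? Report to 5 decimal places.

Var(ȳ_str) = Σₕ Wₕ²(1 − fₕ)sₕ²/nₕ with Wₕ = Nₕ/N, N = 16957.
Public: Wₕ = 0.14094474; term = 0.14094474²·(1 − 0.11255230)·411/269 = 0.026935812.
Private: Wₕ = 0.20109689; term = 0.20109689²·(1 − 0.06187683)·65.1/211 = 0.011704938.
Nonprofit: Wₕ = 0.65795837; term = 0.65795837²·(1 − 0.09930985)·59.4/1108 = 0.020903496.
Sum = 0.059544246.

0.05954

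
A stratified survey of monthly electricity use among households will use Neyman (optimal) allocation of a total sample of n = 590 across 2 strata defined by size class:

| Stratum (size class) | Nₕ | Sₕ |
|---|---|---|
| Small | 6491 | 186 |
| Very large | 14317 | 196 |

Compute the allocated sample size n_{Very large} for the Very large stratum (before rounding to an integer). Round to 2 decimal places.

Neyman allocation: nₕ = n·NₕSₕ / Σⱼ NⱼSⱼ.
Σ NⱼSⱼ = 6491·186 + 14317·196 = 4.013458 × 10^6.
n_{Very large} = 590·14317·196 / (4.013458 × 10^6) = 412.52.

412.52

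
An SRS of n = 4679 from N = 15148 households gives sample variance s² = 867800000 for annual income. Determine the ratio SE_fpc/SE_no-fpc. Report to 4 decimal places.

f = n/N = 4679/15148 = 0.30888566.
SE_no-fpc = √(s²/n) = 430.65877; SE_fpc = √((1−f)s²/n) = 358.02079.
Ratio = √(1−f) = 0.83133287.

0.8313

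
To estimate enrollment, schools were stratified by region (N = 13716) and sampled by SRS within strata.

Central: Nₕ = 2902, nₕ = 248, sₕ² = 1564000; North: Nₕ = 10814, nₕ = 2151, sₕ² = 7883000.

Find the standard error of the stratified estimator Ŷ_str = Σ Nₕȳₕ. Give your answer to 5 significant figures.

626020

Var(Ŷ_str) = Σₕ Nₕ²(1 − fₕ)sₕ²/nₕ.
Central: 2902²·(1 − 248/2902)·1564000/248 = 4.857171 × 10^10.
North: 10814²·(1 − 2151/10814)·7883000/2151 = 3.4332529 × 10^11.
Sum = 3.91897 × 10^11.
SE = √(3.91897 × 10^11) = 626020.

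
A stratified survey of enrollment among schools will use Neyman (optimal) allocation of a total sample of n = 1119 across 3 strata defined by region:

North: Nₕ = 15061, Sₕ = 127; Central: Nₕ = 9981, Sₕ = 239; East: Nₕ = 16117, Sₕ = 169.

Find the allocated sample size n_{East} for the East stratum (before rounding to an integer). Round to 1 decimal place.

Neyman allocation: nₕ = n·NₕSₕ / Σⱼ NⱼSⱼ.
Σ NⱼSⱼ = 15061·127 + 9981·239 + 16117·169 = 7.021979 × 10^6.
n_{East} = 1119·16117·169 / (7.021979 × 10^6) = 434.1.

434.1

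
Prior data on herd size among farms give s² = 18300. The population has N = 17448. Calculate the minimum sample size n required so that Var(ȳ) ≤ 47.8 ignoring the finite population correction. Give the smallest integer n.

383

Without fpc, n₀ = s²/D = 18300/47.8 = 382.8452.
Rounding up, n = 383.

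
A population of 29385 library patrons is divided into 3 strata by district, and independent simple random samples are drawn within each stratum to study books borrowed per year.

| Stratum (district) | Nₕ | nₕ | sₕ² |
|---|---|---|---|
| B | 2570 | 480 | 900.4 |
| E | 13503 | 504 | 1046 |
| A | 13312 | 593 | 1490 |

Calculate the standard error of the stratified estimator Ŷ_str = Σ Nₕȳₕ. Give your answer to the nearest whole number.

28281

Var(Ŷ_str) = Σₕ Nₕ²(1 − fₕ)sₕ²/nₕ.
B: 2570²·(1 − 480/2570)·900.4/480 = 1.0075664 × 10^7.
E: 13503²·(1 − 504/13503)·1046/504 = 3.6428506 × 10^8.
A: 13312²·(1 − 593/13312)·1490/593 = 4.2542974 × 10^8.
Sum = 7.9979046 × 10^8.
SE = √(7.9979046 × 10^8) = 28281.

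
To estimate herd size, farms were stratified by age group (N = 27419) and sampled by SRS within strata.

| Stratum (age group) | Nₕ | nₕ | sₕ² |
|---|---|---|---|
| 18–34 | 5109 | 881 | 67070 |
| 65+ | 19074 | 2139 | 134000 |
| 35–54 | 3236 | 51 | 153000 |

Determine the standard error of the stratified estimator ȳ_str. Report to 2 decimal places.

8.38

Var(ȳ_str) = Σₕ Wₕ²(1 − fₕ)sₕ²/nₕ with Wₕ = Nₕ/N, N = 27419.
18–34: Wₕ = 0.18633065; term = 0.18633065²·(1 − 0.17244079)·67070/881 = 2.1873589.
65+: Wₕ = 0.69564900; term = 0.69564900²·(1 − 0.11214218)·134000/2139 = 26.916449.
35–54: Wₕ = 0.11802035; term = 0.11802035²·(1 − 0.01576020)·153000/51 = 41.127848.
Sum = 70.231656.
SE = √(70.231656) = 8.38.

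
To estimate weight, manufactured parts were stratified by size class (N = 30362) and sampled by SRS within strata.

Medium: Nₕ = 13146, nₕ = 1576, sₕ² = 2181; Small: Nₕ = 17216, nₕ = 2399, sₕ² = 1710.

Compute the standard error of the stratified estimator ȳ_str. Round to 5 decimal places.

0.65236

Var(ȳ_str) = Σₕ Wₕ²(1 − fₕ)sₕ²/nₕ with Wₕ = Nₕ/N, N = 30362.
Medium: Wₕ = 0.43297543; term = 0.43297543²·(1 − 0.11988438)·2181/1576 = 0.22833143.
Small: Wₕ = 0.56702457; term = 0.56702457²·(1 − 0.13934712)·1710/2399 = 0.1972412.
Sum = 0.42557263.
SE = √(0.42557263) = 0.65236.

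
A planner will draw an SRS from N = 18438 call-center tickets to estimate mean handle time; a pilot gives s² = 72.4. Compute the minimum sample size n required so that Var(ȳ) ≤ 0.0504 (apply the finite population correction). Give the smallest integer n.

Without fpc, n₀ = s²/D = 72.4/0.0504 = 1436.5079.
With fpc, (1 − n/N)·s²/n ≤ D requires n ≥ n₀/(1 + n₀/N) = 1436.5079/(1 + 1436.5079/18438) = 1332.6787.
Rounding up, n = 1333.

1333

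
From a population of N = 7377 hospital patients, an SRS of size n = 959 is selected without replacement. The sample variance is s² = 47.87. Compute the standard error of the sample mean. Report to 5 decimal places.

0.20839

Under SRS without replacement, Var(ȳ) = (1 − f)·s²/n with f = n/N = 959/7377 = 0.12999864.
Var(ȳ) = (1 − 0.12999864)·47.87/959 = 0.87000136·0.04991658 = 0.043427492.
SE(ȳ) = √(0.043427492) = 0.20839.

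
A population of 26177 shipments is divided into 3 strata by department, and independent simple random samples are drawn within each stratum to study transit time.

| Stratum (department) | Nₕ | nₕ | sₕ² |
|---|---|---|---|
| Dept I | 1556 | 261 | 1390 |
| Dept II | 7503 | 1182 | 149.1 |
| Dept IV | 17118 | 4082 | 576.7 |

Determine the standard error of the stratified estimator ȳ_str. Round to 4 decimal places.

Var(ȳ_str) = Σₕ Wₕ²(1 − fₕ)sₕ²/nₕ with Wₕ = Nₕ/N, N = 26177.
Dept I: Wₕ = 0.05944149; term = 0.05944149²·(1 − 0.16773779)·1390/261 = 0.015660799.
Dept II: Wₕ = 0.28662566; term = 0.28662566²·(1 − 0.15753699)·149.1/1182 = 0.008730541.
Dept IV: Wₕ = 0.65393284; term = 0.65393284²·(1 − 0.23846244)·576.7/4082 = 0.04600813.
Sum = 0.07039947.
SE = √(0.07039947) = 0.2653.

0.2653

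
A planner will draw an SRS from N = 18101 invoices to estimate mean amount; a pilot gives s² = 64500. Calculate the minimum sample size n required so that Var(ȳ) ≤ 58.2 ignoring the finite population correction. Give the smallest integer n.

Without fpc, n₀ = s²/D = 64500/58.2 = 1108.2474.
Rounding up, n = 1109.

1109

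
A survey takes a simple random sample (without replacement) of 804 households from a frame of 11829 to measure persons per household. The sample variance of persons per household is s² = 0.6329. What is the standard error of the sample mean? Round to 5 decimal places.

Under SRS without replacement, Var(ȳ) = (1 − f)·s²/n with f = n/N = 804/11829 = 0.06796855.
Var(ȳ) = (1 − 0.06796855)·0.6329/804 = 0.93203145·7.8718905 × 10^-4 = 7.3368495 × 10^-4.
SE(ȳ) = √(7.3368495 × 10^-4) = 0.02709.

0.02709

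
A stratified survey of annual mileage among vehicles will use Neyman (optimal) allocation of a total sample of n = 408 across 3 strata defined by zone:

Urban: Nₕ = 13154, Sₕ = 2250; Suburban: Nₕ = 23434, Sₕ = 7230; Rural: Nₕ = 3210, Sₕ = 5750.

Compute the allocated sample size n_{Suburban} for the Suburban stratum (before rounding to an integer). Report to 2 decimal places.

317.85

Neyman allocation: nₕ = n·NₕSₕ / Σⱼ NⱼSⱼ.
Σ NⱼSⱼ = 13154·2250 + 23434·7230 + 3210·5750 = 2.1748182 × 10^8.
n_{Suburban} = 408·23434·7230 / (2.1748182 × 10^8) = 317.85.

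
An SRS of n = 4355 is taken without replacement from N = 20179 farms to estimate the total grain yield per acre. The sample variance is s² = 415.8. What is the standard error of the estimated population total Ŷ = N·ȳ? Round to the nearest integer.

Var(Ŷ) = N²·Var(ȳ) = N²·(1 − n/N)·s²/n.
f = 4355/20179 = 0.21581843; Var(ȳ) = 0.78418157·415.8/4355 = 0.074870884.
Var(Ŷ) = 20179² · 0.074870884 = 3.0486828 × 10^7.
SE(Ŷ) = √(3.0486828 × 10^7) = 5521.

5521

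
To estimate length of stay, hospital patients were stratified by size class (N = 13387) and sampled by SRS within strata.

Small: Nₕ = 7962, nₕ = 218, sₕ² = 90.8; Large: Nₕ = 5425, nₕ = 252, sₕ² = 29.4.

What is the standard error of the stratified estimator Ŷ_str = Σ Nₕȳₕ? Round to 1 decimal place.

5381.0

Var(Ŷ_str) = Σₕ Nₕ²(1 − fₕ)sₕ²/nₕ.
Small: 7962²·(1 − 218/7962)·90.8/218 = 2.5681292 × 10^7.
Large: 5425²·(1 − 252/5425)·29.4/252 = 3.2740779 × 10^6.
Sum = 2.895537 × 10^7.
SE = √(2.895537 × 10^7) = 5381.0.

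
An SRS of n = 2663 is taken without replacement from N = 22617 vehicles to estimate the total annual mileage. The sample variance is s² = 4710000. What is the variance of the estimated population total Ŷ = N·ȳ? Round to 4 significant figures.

7.982 × 10^11

Var(Ŷ) = N²·Var(ȳ) = N²·(1 − n/N)·s²/n.
f = 2663/22617 = 0.11774329; Var(ȳ) = 0.88225671·4710000/2663 = 1560.4315.
Var(Ŷ) = 22617² · 1560.4315 = 7.9820548 × 10^11.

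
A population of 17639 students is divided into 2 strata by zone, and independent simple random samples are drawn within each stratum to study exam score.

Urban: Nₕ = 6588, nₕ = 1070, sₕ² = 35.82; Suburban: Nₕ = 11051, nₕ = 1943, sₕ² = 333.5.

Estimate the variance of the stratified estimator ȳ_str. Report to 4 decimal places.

0.0594

Var(ȳ_str) = Σₕ Wₕ²(1 − fₕ)sₕ²/nₕ with Wₕ = Nₕ/N, N = 17639.
Urban: Wₕ = 0.37349056; term = 0.37349056²·(1 − 0.16241651)·35.82/1070 = 0.0039113724.
Suburban: Wₕ = 0.62650944; term = 0.62650944²·(1 − 0.17582119)·333.5/1943 = 0.055526426.
Sum = 0.059437798.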